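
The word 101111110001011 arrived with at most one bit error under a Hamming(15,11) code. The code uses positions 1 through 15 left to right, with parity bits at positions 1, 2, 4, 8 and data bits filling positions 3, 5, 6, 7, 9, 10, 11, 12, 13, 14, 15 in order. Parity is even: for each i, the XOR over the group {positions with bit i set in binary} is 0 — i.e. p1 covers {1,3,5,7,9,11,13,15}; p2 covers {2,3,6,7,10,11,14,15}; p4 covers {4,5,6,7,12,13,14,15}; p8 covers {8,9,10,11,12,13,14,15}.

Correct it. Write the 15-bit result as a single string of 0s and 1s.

s1 (pos 1,3,5,7,9,11,13,15): 1⊕1⊕1⊕1⊕0⊕0⊕0⊕1 = 1
s2 (pos 2,3,6,7,10,11,14,15): 0⊕1⊕1⊕1⊕0⊕0⊕1⊕1 = 1
s4 (pos 4,5,6,7,12,13,14,15): 1⊕1⊕1⊕1⊕1⊕0⊕1⊕1 = 1
s8 (pos 8,9,10,11,12,13,14,15): 1⊕0⊕0⊕0⊕1⊕0⊕1⊕1 = 0
Syndrome s8…s1 = 0111 → error at position 7.
Flip position 7: 101111110001011 → 101111010001011

101111010001011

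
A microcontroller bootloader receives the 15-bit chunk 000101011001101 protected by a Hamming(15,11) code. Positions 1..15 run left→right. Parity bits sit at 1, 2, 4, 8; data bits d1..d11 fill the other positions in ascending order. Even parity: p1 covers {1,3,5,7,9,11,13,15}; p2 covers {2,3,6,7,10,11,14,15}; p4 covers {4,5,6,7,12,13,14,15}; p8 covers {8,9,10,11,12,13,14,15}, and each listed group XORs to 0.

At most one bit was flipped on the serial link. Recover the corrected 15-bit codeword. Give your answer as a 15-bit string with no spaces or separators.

000101011001001

s1 (pos 1,3,5,7,9,11,13,15): 0⊕0⊕0⊕0⊕1⊕0⊕1⊕1 = 1
s2 (pos 2,3,6,7,10,11,14,15): 0⊕0⊕1⊕0⊕0⊕0⊕0⊕1 = 0
s4 (pos 4,5,6,7,12,13,14,15): 1⊕0⊕1⊕0⊕1⊕1⊕0⊕1 = 1
s8 (pos 8,9,10,11,12,13,14,15): 1⊕1⊕0⊕0⊕1⊕1⊕0⊕1 = 1
Syndrome s8…s1 = 1101 → error at position 13.
Flip position 13: 000101011001101 → 000101011001001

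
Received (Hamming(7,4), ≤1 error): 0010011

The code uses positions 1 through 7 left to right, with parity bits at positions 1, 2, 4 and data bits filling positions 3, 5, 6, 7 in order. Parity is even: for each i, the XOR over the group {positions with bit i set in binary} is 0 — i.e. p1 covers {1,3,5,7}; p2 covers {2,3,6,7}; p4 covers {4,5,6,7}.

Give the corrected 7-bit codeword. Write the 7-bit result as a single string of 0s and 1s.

0110011

s1 (pos 1,3,5,7): 0⊕1⊕0⊕1 = 0
s2 (pos 2,3,6,7): 0⊕1⊕1⊕1 = 1
s4 (pos 4,5,6,7): 0⊕0⊕1⊕1 = 0
Syndrome s4…s1 = 010 → error at position 2.
Flip position 2: 0010011 → 0110011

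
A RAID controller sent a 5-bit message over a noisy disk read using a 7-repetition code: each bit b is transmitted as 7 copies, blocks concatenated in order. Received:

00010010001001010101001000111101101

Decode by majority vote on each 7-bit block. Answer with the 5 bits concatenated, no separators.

Block 1 (0001001): 2 ones → 0
Block 2 (0001001): 2 ones → 0
Block 3 (0101010): 3 ones → 0
Block 4 (0100011): 3 ones → 0
Block 5 (1101101): 5 ones → 1

00001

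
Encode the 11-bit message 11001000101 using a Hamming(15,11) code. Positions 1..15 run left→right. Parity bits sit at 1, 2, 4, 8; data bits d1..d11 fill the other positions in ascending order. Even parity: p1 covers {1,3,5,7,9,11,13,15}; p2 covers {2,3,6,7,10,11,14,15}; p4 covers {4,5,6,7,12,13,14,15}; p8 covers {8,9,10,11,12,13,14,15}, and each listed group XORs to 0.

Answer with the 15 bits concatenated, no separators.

101110011000101

Place data at non-parity positions: p1 p2 1 p4 1 0 0 p8 1 0 0 0 1 0 1
p1 (pos 1,3,5,7,9,11,13,15): XOR of data positions = 1⊕1⊕0⊕1⊕0⊕1⊕1 = 1
p2 (pos 2,3,6,7,10,11,14,15): XOR of data positions = 1⊕0⊕0⊕0⊕0⊕0⊕1 = 0
p4 (pos 4,5,6,7,12,13,14,15): XOR of data positions = 1⊕0⊕0⊕0⊕1⊕0⊕1 = 1
p8 (pos 8,9,10,11,12,13,14,15): XOR of data positions = 1⊕0⊕0⊕0⊕1⊕0⊕1 = 1
Codeword: 101110011000101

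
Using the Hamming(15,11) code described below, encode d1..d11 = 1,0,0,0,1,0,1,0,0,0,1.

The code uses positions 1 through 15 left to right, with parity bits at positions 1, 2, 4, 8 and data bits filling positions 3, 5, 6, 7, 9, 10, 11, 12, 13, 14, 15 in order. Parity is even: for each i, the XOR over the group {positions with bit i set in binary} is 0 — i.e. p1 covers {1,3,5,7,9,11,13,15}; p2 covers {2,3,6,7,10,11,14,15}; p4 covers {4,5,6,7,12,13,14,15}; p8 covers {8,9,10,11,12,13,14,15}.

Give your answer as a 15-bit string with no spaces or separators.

Place data at non-parity positions: p1 p2 1 p4 0 0 0 p8 1 0 1 0 0 0 1
p1 (pos 1,3,5,7,9,11,13,15): XOR of data positions = 1⊕0⊕0⊕1⊕1⊕0⊕1 = 0
p2 (pos 2,3,6,7,10,11,14,15): XOR of data positions = 1⊕0⊕0⊕0⊕1⊕0⊕1 = 1
p4 (pos 4,5,6,7,12,13,14,15): XOR of data positions = 0⊕0⊕0⊕0⊕0⊕0⊕1 = 1
p8 (pos 8,9,10,11,12,13,14,15): XOR of data positions = 1⊕0⊕1⊕0⊕0⊕0⊕1 = 1
Codeword: 011100011010001

011100011010001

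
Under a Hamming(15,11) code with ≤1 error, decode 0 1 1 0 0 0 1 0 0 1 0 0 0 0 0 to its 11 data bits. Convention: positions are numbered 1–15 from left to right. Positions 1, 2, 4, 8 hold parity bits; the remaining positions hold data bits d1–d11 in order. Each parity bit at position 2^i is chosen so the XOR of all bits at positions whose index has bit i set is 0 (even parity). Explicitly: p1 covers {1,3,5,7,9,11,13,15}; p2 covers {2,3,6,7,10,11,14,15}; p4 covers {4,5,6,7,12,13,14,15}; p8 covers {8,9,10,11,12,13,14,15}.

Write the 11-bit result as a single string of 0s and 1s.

s1 (pos 1,3,5,7,9,11,13,15): 0⊕1⊕0⊕1⊕0⊕0⊕0⊕0 = 0
s2 (pos 2,3,6,7,10,11,14,15): 1⊕1⊕0⊕1⊕1⊕0⊕0⊕0 = 0
s4 (pos 4,5,6,7,12,13,14,15): 0⊕0⊕0⊕1⊕0⊕0⊕0⊕0 = 1
s8 (pos 8,9,10,11,12,13,14,15): 0⊕0⊕1⊕0⊕0⊕0⊕0⊕0 = 1
Syndrome s8…s1 = 1100 → error at position 12.
Flip position 12: 011000100100000 → 011000100101000
Read data bits from positions 3,5,6,7,9,10,11,12,13,14,15: 10010101000

10010101000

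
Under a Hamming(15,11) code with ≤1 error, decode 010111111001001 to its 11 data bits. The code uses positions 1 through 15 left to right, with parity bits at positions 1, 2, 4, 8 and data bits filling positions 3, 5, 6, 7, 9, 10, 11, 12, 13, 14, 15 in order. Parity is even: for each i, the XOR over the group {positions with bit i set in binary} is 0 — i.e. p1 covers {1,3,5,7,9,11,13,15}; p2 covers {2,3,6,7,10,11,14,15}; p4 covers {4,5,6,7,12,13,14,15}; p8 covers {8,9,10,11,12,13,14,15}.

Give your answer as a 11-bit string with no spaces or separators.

s1 (pos 1,3,5,7,9,11,13,15): 0⊕0⊕1⊕1⊕1⊕0⊕0⊕1 = 0
s2 (pos 2,3,6,7,10,11,14,15): 1⊕0⊕1⊕1⊕0⊕0⊕0⊕1 = 0
s4 (pos 4,5,6,7,12,13,14,15): 1⊕1⊕1⊕1⊕1⊕0⊕0⊕1 = 0
s8 (pos 8,9,10,11,12,13,14,15): 1⊕1⊕0⊕0⊕1⊕0⊕0⊕1 = 0
Syndrome s8…s1 = 0000 → no error.
Read data bits from positions 3,5,6,7,9,10,11,12,13,14,15: 01111001001

01111001001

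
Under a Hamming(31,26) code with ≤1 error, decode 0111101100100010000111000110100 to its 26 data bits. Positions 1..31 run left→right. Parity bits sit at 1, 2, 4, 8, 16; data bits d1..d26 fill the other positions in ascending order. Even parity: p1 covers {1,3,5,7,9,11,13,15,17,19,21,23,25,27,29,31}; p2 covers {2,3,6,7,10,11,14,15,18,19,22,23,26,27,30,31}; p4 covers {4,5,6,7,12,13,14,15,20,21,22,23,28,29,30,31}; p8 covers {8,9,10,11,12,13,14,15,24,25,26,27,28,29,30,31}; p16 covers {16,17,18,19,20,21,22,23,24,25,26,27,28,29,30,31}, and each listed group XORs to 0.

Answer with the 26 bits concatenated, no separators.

11010010001000111000110100

s1 (pos 1,3,5,7,9,11,13,15,17,19,21,23,25,27,29,31): 0⊕1⊕1⊕1⊕0⊕1⊕0⊕1⊕0⊕0⊕1⊕0⊕0⊕1⊕1⊕0 = 0
s2 (pos 2,3,6,7,10,11,14,15,18,19,22,23,26,27,30,31): 1⊕1⊕0⊕1⊕0⊕1⊕0⊕1⊕0⊕0⊕1⊕0⊕1⊕1⊕0⊕0 = 0
s4 (pos 4,5,6,7,12,13,14,15,20,21,22,23,28,29,30,31): 1⊕1⊕0⊕1⊕0⊕0⊕0⊕1⊕1⊕1⊕1⊕0⊕0⊕1⊕0⊕0 = 0
s8 (pos 8,9,10,11,12,13,14,15,24,25,26,27,28,29,30,31): 1⊕0⊕0⊕1⊕0⊕0⊕0⊕1⊕0⊕0⊕1⊕1⊕0⊕1⊕0⊕0 = 0
s16 (pos 16,17,18,19,20,21,22,23,24,25,26,27,28,29,30,31): 0⊕0⊕0⊕0⊕1⊕1⊕1⊕0⊕0⊕0⊕1⊕1⊕0⊕1⊕0⊕0 = 0
Syndrome s16…s1 = 00000 → no error.
Read data bits from positions 3,5,6,7,9,10,11,12,13,14,15,17,18,19,20,21,22,23,24,25,26,27,28,29,30,31: 11010010001000111000110100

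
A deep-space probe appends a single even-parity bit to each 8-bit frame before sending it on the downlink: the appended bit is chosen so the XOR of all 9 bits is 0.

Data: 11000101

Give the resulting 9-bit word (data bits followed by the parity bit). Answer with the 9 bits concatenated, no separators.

XOR of the 8 data bits: 1⊕1⊕0⊕0⊕0⊕1⊕0⊕1 = 0
Parity bit = 0 (so all 9 bits XOR to 0).

110001010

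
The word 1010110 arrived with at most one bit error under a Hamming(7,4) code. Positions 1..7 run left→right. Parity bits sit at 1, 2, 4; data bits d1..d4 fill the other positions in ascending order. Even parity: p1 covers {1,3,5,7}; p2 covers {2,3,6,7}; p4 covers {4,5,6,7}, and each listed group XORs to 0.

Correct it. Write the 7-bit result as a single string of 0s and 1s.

0010110

s1 (pos 1,3,5,7): 1⊕1⊕1⊕0 = 1
s2 (pos 2,3,6,7): 0⊕1⊕1⊕0 = 0
s4 (pos 4,5,6,7): 0⊕1⊕1⊕0 = 0
Syndrome s4…s1 = 001 → error at position 1.
Flip position 1: 1010110 → 0010110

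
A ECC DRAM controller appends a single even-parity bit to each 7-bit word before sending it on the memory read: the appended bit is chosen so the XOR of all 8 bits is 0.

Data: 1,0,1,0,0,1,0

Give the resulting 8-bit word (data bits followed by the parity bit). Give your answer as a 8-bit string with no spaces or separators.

XOR of the 7 data bits: 1⊕0⊕1⊕0⊕0⊕1⊕0 = 1
Parity bit = 1 (so all 8 bits XOR to 0).

10100101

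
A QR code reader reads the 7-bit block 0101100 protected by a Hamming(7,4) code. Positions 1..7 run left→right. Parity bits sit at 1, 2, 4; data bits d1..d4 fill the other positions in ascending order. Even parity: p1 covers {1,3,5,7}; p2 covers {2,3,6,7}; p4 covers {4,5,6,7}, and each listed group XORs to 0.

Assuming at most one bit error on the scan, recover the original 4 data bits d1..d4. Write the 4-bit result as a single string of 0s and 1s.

s1 (pos 1,3,5,7): 0⊕0⊕1⊕0 = 1
s2 (pos 2,3,6,7): 1⊕0⊕0⊕0 = 1
s4 (pos 4,5,6,7): 1⊕1⊕0⊕0 = 0
Syndrome s4…s1 = 011 → error at position 3.
Flip position 3: 0101100 → 0111100
Read data bits from positions 3,5,6,7: 1100

1100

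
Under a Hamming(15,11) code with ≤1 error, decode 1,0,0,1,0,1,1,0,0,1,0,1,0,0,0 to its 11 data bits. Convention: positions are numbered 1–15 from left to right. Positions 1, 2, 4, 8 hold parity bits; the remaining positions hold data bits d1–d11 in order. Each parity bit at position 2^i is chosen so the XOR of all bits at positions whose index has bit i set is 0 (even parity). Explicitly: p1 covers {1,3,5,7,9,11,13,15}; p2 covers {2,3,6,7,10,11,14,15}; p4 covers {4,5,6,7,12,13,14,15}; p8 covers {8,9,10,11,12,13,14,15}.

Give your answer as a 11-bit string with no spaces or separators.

00110101000

s1 (pos 1,3,5,7,9,11,13,15): 1⊕0⊕0⊕1⊕0⊕0⊕0⊕0 = 0
s2 (pos 2,3,6,7,10,11,14,15): 0⊕0⊕1⊕1⊕1⊕0⊕0⊕0 = 1
s4 (pos 4,5,6,7,12,13,14,15): 1⊕0⊕1⊕1⊕1⊕0⊕0⊕0 = 0
s8 (pos 8,9,10,11,12,13,14,15): 0⊕0⊕1⊕0⊕1⊕0⊕0⊕0 = 0
Syndrome s8…s1 = 0010 → error at position 2.
Flip position 2: 100101100101000 → 110101100101000
Read data bits from positions 3,5,6,7,9,10,11,12,13,14,15: 00110101000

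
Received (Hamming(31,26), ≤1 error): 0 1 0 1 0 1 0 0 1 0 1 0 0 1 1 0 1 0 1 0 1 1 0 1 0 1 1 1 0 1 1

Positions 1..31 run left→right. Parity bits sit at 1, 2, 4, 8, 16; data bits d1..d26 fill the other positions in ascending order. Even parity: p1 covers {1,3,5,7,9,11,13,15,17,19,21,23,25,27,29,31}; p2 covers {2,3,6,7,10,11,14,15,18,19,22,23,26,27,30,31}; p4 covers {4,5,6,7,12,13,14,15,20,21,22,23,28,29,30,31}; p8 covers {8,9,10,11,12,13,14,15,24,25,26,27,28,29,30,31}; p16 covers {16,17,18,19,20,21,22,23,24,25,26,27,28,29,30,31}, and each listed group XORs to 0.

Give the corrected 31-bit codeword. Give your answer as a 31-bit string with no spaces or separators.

s1 (pos 1,3,5,7,9,11,13,15,17,19,21,23,25,27,29,31): 0⊕0⊕0⊕0⊕1⊕1⊕0⊕1⊕1⊕1⊕1⊕0⊕0⊕1⊕0⊕1 = 0
s2 (pos 2,3,6,7,10,11,14,15,18,19,22,23,26,27,30,31): 1⊕0⊕1⊕0⊕0⊕1⊕1⊕1⊕0⊕1⊕1⊕0⊕1⊕1⊕1⊕1 = 1
s4 (pos 4,5,6,7,12,13,14,15,20,21,22,23,28,29,30,31): 1⊕0⊕1⊕0⊕0⊕0⊕1⊕1⊕0⊕1⊕1⊕0⊕1⊕0⊕1⊕1 = 1
s8 (pos 8,9,10,11,12,13,14,15,24,25,26,27,28,29,30,31): 0⊕1⊕0⊕1⊕0⊕0⊕1⊕1⊕1⊕0⊕1⊕1⊕1⊕0⊕1⊕1 = 0
s16 (pos 16,17,18,19,20,21,22,23,24,25,26,27,28,29,30,31): 0⊕1⊕0⊕1⊕0⊕1⊕1⊕0⊕1⊕0⊕1⊕1⊕1⊕0⊕1⊕1 = 0
Syndrome s16…s1 = 00110 → error at position 6.
Flip position 6: 0101010010100110101011010111011 → 0101000010100110101011010111011

0101000010100110101011010111011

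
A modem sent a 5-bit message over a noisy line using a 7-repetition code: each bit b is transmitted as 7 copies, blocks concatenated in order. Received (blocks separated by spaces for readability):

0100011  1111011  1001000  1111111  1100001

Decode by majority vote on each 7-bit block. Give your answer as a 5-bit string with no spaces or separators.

Block 1 (0100011): 3 ones → 0
Block 2 (1111011): 6 ones → 1
Block 3 (1001000): 2 ones → 0
Block 4 (1111111): 7 ones → 1
Block 5 (1100001): 3 ones → 0

01010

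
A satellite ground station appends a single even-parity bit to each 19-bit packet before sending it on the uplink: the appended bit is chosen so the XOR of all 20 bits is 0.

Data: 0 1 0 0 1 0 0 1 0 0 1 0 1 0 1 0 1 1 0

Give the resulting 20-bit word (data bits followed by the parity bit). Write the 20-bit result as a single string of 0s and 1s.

XOR of the 19 data bits: 0⊕1⊕0⊕0⊕1⊕0⊕0⊕1⊕0⊕0⊕1⊕0⊕1⊕0⊕1⊕0⊕1⊕1⊕0 = 0
Parity bit = 0 (so all 20 bits XOR to 0).

01001001001010101100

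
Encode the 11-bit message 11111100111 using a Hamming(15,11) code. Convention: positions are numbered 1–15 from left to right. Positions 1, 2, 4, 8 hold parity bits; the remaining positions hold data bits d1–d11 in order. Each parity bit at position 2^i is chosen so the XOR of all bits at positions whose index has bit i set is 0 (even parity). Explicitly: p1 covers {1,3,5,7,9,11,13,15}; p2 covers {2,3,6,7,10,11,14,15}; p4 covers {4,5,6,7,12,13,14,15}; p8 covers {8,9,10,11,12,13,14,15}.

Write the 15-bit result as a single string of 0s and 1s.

Place data at non-parity positions: p1 p2 1 p4 1 1 1 p8 1 1 0 0 1 1 1
p1 (pos 1,3,5,7,9,11,13,15): XOR of data positions = 1⊕1⊕1⊕1⊕0⊕1⊕1 = 0
p2 (pos 2,3,6,7,10,11,14,15): XOR of data positions = 1⊕1⊕1⊕1⊕0⊕1⊕1 = 0
p4 (pos 4,5,6,7,12,13,14,15): XOR of data positions = 1⊕1⊕1⊕0⊕1⊕1⊕1 = 0
p8 (pos 8,9,10,11,12,13,14,15): XOR of data positions = 1⊕1⊕0⊕0⊕1⊕1⊕1 = 1
Codeword: 001011111100111

001011111100111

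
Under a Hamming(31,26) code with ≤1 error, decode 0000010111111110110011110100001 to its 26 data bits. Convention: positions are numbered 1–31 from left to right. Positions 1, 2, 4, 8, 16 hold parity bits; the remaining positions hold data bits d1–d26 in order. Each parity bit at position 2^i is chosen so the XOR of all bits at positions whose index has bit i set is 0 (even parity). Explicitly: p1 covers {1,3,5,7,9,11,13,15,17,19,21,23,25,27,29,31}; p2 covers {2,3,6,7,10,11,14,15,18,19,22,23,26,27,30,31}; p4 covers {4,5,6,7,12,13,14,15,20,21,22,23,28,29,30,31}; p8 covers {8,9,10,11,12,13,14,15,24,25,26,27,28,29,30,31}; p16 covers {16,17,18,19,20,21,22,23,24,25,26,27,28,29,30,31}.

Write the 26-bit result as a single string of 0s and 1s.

s1 (pos 1,3,5,7,9,11,13,15,17,19,21,23,25,27,29,31): 0⊕0⊕0⊕0⊕1⊕1⊕1⊕1⊕1⊕0⊕1⊕1⊕0⊕0⊕0⊕1 = 0
s2 (pos 2,3,6,7,10,11,14,15,18,19,22,23,26,27,30,31): 0⊕0⊕1⊕0⊕1⊕1⊕1⊕1⊕1⊕0⊕1⊕1⊕1⊕0⊕0⊕1 = 0
s4 (pos 4,5,6,7,12,13,14,15,20,21,22,23,28,29,30,31): 0⊕0⊕1⊕0⊕1⊕1⊕1⊕1⊕0⊕1⊕1⊕1⊕0⊕0⊕0⊕1 = 1
s8 (pos 8,9,10,11,12,13,14,15,24,25,26,27,28,29,30,31): 1⊕1⊕1⊕1⊕1⊕1⊕1⊕1⊕1⊕0⊕1⊕0⊕0⊕0⊕0⊕1 = 1
s16 (pos 16,17,18,19,20,21,22,23,24,25,26,27,28,29,30,31): 0⊕1⊕1⊕0⊕0⊕1⊕1⊕1⊕1⊕0⊕1⊕0⊕0⊕0⊕0⊕1 = 0
Syndrome s16…s1 = 01100 → error at position 12.
Flip position 12: 0000010111111110110011110100001 → 0000010111101110110011110100001
Read data bits from positions 3,5,6,7,9,10,11,12,13,14,15,17,18,19,20,21,22,23,24,25,26,27,28,29,30,31: 00101110111110011110100001

00101110111110011110100001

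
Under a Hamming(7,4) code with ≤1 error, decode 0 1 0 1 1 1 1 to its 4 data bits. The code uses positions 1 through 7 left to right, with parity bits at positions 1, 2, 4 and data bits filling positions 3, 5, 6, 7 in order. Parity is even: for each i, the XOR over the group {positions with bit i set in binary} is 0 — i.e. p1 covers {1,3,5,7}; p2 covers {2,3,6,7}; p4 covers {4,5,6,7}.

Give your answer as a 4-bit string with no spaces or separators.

s1 (pos 1,3,5,7): 0⊕0⊕1⊕1 = 0
s2 (pos 2,3,6,7): 1⊕0⊕1⊕1 = 1
s4 (pos 4,5,6,7): 1⊕1⊕1⊕1 = 0
Syndrome s4…s1 = 010 → error at position 2.
Flip position 2: 0101111 → 0001111
Read data bits from positions 3,5,6,7: 0111

0111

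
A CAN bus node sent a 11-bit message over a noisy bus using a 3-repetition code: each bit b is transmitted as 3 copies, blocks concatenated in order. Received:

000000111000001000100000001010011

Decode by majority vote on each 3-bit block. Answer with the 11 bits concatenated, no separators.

Block 1 (000): 0 ones → 0
Block 2 (000): 0 ones → 0
Block 3 (111): 3 ones → 1
Block 4 (000): 0 ones → 0
Block 5 (001): 1 one → 0
Block 6 (000): 0 ones → 0
Block 7 (100): 1 one → 0
Block 8 (000): 0 ones → 0
Block 9 (001): 1 one → 0
Block 10 (010): 1 one → 0
Block 11 (011): 2 ones → 1

00100000001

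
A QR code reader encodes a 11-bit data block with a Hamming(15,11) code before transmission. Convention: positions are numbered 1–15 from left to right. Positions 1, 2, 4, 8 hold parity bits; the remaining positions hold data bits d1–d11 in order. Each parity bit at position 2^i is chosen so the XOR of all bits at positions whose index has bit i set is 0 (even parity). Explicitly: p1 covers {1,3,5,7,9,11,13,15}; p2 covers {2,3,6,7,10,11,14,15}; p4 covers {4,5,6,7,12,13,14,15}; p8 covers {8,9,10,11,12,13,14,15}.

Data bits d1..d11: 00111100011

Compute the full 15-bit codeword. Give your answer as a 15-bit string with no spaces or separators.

110001101100011

Place data at non-parity positions: p1 p2 0 p4 0 1 1 p8 1 1 0 0 0 1 1
p1 (pos 1,3,5,7,9,11,13,15): XOR of data positions = 0⊕0⊕1⊕1⊕0⊕0⊕1 = 1
p2 (pos 2,3,6,7,10,11,14,15): XOR of data positions = 0⊕1⊕1⊕1⊕0⊕1⊕1 = 1
p4 (pos 4,5,6,7,12,13,14,15): XOR of data positions = 0⊕1⊕1⊕0⊕0⊕1⊕1 = 0
p8 (pos 8,9,10,11,12,13,14,15): XOR of data positions = 1⊕1⊕0⊕0⊕0⊕1⊕1 = 0
Codeword: 110001101100011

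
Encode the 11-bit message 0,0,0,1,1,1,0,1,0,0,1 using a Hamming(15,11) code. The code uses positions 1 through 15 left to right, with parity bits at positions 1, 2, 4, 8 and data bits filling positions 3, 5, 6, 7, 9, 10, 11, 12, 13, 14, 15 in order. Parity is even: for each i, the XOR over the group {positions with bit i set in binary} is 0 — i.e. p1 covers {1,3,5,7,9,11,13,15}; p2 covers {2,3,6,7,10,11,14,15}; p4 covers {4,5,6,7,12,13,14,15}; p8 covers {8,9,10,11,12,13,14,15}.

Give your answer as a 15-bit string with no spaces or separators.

Place data at non-parity positions: p1 p2 0 p4 0 0 1 p8 1 1 0 1 0 0 1
p1 (pos 1,3,5,7,9,11,13,15): XOR of data positions = 0⊕0⊕1⊕1⊕0⊕0⊕1 = 1
p2 (pos 2,3,6,7,10,11,14,15): XOR of data positions = 0⊕0⊕1⊕1⊕0⊕0⊕1 = 1
p4 (pos 4,5,6,7,12,13,14,15): XOR of data positions = 0⊕0⊕1⊕1⊕0⊕0⊕1 = 1
p8 (pos 8,9,10,11,12,13,14,15): XOR of data positions = 1⊕1⊕0⊕1⊕0⊕0⊕1 = 0
Codeword: 110100101101001

110100101101001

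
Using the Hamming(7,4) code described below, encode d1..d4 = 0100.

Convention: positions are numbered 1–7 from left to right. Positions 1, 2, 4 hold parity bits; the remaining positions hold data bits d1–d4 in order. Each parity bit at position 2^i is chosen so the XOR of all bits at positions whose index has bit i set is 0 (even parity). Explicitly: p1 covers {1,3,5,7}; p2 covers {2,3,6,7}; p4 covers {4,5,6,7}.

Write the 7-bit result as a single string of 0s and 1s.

Place data at non-parity positions: p1 p2 0 p4 1 0 0
p1 (pos 1,3,5,7): XOR of data positions = 0⊕1⊕0 = 1
p2 (pos 2,3,6,7): XOR of data positions = 0⊕0⊕0 = 0
p4 (pos 4,5,6,7): XOR of data positions = 1⊕0⊕0 = 1
Codeword: 1001100

1001100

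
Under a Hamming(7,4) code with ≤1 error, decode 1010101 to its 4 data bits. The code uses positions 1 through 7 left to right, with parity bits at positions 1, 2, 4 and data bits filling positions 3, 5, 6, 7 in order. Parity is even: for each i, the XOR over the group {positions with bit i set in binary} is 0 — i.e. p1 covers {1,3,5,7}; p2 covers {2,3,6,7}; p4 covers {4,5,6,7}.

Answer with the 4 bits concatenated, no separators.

s1 (pos 1,3,5,7): 1⊕1⊕1⊕1 = 0
s2 (pos 2,3,6,7): 0⊕1⊕0⊕1 = 0
s4 (pos 4,5,6,7): 0⊕1⊕0⊕1 = 0
Syndrome s4…s1 = 000 → no error.
Read data bits from positions 3,5,6,7: 1101

1101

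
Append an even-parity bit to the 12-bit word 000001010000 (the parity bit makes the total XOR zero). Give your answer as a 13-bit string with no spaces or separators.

XOR of the 12 data bits: 0⊕0⊕0⊕0⊕0⊕1⊕0⊕1⊕0⊕0⊕0⊕0 = 0
Parity bit = 0 (so all 13 bits XOR to 0).

0000010100000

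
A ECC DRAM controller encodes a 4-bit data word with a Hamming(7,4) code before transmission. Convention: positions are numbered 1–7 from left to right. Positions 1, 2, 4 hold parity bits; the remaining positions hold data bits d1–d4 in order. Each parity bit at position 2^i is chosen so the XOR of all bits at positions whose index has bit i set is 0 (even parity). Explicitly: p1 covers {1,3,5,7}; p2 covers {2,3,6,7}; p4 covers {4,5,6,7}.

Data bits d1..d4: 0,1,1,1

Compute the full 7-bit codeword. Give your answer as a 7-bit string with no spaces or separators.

0001111

Place data at non-parity positions: p1 p2 0 p4 1 1 1
p1 (pos 1,3,5,7): XOR of data positions = 0⊕1⊕1 = 0
p2 (pos 2,3,6,7): XOR of data positions = 0⊕1⊕1 = 0
p4 (pos 4,5,6,7): XOR of data positions = 1⊕1⊕1 = 1
Codeword: 0001111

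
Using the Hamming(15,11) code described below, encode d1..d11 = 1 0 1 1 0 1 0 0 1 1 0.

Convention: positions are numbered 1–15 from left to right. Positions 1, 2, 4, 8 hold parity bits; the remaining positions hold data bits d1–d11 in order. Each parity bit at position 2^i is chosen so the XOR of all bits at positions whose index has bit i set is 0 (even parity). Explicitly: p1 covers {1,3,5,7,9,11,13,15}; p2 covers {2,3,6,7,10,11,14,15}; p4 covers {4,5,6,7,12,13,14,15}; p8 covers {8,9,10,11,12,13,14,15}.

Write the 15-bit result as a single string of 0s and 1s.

Place data at non-parity positions: p1 p2 1 p4 0 1 1 p8 0 1 0 0 1 1 0
p1 (pos 1,3,5,7,9,11,13,15): XOR of data positions = 1⊕0⊕1⊕0⊕0⊕1⊕0 = 1
p2 (pos 2,3,6,7,10,11,14,15): XOR of data positions = 1⊕1⊕1⊕1⊕0⊕1⊕0 = 1
p4 (pos 4,5,6,7,12,13,14,15): XOR of data positions = 0⊕1⊕1⊕0⊕1⊕1⊕0 = 0
p8 (pos 8,9,10,11,12,13,14,15): XOR of data positions = 0⊕1⊕0⊕0⊕1⊕1⊕0 = 1
Codeword: 111001110100110

111001110100110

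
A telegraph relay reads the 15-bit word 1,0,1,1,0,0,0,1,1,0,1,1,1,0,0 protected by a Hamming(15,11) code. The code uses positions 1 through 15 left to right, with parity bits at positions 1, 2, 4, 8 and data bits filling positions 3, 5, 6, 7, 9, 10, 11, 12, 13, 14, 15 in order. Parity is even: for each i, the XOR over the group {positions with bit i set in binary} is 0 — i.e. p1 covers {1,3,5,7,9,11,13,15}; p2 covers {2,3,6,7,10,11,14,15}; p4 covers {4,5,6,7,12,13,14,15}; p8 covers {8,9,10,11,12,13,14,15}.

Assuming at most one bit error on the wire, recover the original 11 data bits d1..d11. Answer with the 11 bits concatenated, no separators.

s1 (pos 1,3,5,7,9,11,13,15): 1⊕1⊕0⊕0⊕1⊕1⊕1⊕0 = 1
s2 (pos 2,3,6,7,10,11,14,15): 0⊕1⊕0⊕0⊕0⊕1⊕0⊕0 = 0
s4 (pos 4,5,6,7,12,13,14,15): 1⊕0⊕0⊕0⊕1⊕1⊕0⊕0 = 1
s8 (pos 8,9,10,11,12,13,14,15): 1⊕1⊕0⊕1⊕1⊕1⊕0⊕0 = 1
Syndrome s8…s1 = 1101 → error at position 13.
Flip position 13: 101100011011100 → 101100011011000
Read data bits from positions 3,5,6,7,9,10,11,12,13,14,15: 10001011000

10001011000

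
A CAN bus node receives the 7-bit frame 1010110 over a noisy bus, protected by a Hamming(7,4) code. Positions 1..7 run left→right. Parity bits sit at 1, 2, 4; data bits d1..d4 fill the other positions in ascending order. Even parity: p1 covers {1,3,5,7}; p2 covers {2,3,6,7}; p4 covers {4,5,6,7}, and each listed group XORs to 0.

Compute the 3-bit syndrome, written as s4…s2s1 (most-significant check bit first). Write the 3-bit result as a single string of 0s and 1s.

s1 (pos 1,3,5,7): 1⊕1⊕1⊕0 = 1
s2 (pos 2,3,6,7): 0⊕1⊕1⊕0 = 0
s4 (pos 4,5,6,7): 0⊕1⊕1⊕0 = 0
Syndrome s4…s1 = 001 → error at position 1.

001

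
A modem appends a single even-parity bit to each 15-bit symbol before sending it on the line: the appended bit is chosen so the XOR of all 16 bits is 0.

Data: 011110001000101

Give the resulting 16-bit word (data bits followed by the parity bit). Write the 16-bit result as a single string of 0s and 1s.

XOR of the 15 data bits: 0⊕1⊕1⊕1⊕1⊕0⊕0⊕0⊕1⊕0⊕0⊕0⊕1⊕0⊕1 = 1
Parity bit = 1 (so all 16 bits XOR to 0).

0111100010001011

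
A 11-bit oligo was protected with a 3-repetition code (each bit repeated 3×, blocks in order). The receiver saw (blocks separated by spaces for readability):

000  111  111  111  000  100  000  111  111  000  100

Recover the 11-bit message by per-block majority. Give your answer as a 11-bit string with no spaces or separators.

01110001100

Block 1 (000): 0 ones → 0
Block 2 (111): 3 ones → 1
Block 3 (111): 3 ones → 1
Block 4 (111): 3 ones → 1
Block 5 (000): 0 ones → 0
Block 6 (100): 1 one → 0
Block 7 (000): 0 ones → 0
Block 8 (111): 3 ones → 1
Block 9 (111): 3 ones → 1
Block 10 (000): 0 ones → 0
Block 11 (100): 1 one → 0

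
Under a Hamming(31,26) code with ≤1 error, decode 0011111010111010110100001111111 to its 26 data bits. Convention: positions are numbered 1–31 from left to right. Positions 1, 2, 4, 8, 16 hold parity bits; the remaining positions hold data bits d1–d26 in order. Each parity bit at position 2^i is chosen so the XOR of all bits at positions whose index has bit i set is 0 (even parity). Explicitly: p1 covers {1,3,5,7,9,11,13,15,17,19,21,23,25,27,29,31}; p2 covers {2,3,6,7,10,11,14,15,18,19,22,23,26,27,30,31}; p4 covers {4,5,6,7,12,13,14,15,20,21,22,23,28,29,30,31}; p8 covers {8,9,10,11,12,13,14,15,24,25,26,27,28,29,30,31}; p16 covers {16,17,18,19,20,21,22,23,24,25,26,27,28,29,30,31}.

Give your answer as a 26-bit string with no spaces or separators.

11111011101110100001111111

s1 (pos 1,3,5,7,9,11,13,15,17,19,21,23,25,27,29,31): 0⊕1⊕1⊕1⊕1⊕1⊕1⊕1⊕1⊕0⊕0⊕0⊕1⊕1⊕1⊕1 = 0
s2 (pos 2,3,6,7,10,11,14,15,18,19,22,23,26,27,30,31): 0⊕1⊕1⊕1⊕0⊕1⊕0⊕1⊕1⊕0⊕0⊕0⊕1⊕1⊕1⊕1 = 0
s4 (pos 4,5,6,7,12,13,14,15,20,21,22,23,28,29,30,31): 1⊕1⊕1⊕1⊕1⊕1⊕0⊕1⊕1⊕0⊕0⊕0⊕1⊕1⊕1⊕1 = 0
s8 (pos 8,9,10,11,12,13,14,15,24,25,26,27,28,29,30,31): 0⊕1⊕0⊕1⊕1⊕1⊕0⊕1⊕0⊕1⊕1⊕1⊕1⊕1⊕1⊕1 = 0
s16 (pos 16,17,18,19,20,21,22,23,24,25,26,27,28,29,30,31): 0⊕1⊕1⊕0⊕1⊕0⊕0⊕0⊕0⊕1⊕1⊕1⊕1⊕1⊕1⊕1 = 0
Syndrome s16…s1 = 00000 → no error.
Read data bits from positions 3,5,6,7,9,10,11,12,13,14,15,17,18,19,20,21,22,23,24,25,26,27,28,29,30,31: 11111011101110100001111111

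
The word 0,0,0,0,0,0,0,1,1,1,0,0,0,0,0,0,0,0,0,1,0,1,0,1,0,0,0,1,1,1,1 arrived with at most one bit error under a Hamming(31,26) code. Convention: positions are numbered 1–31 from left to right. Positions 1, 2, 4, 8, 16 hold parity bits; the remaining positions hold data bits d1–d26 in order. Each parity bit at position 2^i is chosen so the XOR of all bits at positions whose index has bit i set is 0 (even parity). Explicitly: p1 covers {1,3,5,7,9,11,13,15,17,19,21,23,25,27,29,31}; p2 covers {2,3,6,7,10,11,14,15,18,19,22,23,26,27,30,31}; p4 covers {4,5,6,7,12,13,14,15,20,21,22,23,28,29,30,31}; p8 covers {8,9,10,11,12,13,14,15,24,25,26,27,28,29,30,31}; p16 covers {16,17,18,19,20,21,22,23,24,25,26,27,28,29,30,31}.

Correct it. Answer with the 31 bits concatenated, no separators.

0000000111000000100101010001111

s1 (pos 1,3,5,7,9,11,13,15,17,19,21,23,25,27,29,31): 0⊕0⊕0⊕0⊕1⊕0⊕0⊕0⊕0⊕0⊕0⊕0⊕0⊕0⊕1⊕1 = 1
s2 (pos 2,3,6,7,10,11,14,15,18,19,22,23,26,27,30,31): 0⊕0⊕0⊕0⊕1⊕0⊕0⊕0⊕0⊕0⊕1⊕0⊕0⊕0⊕1⊕1 = 0
s4 (pos 4,5,6,7,12,13,14,15,20,21,22,23,28,29,30,31): 0⊕0⊕0⊕0⊕0⊕0⊕0⊕0⊕1⊕0⊕1⊕0⊕1⊕1⊕1⊕1 = 0
s8 (pos 8,9,10,11,12,13,14,15,24,25,26,27,28,29,30,31): 1⊕1⊕1⊕0⊕0⊕0⊕0⊕0⊕1⊕0⊕0⊕0⊕1⊕1⊕1⊕1 = 0
s16 (pos 16,17,18,19,20,21,22,23,24,25,26,27,28,29,30,31): 0⊕0⊕0⊕0⊕1⊕0⊕1⊕0⊕1⊕0⊕0⊕0⊕1⊕1⊕1⊕1 = 1
Syndrome s16…s1 = 10001 → error at position 17.
Flip position 17: 0000000111000000000101010001111 → 0000000111000000100101010001111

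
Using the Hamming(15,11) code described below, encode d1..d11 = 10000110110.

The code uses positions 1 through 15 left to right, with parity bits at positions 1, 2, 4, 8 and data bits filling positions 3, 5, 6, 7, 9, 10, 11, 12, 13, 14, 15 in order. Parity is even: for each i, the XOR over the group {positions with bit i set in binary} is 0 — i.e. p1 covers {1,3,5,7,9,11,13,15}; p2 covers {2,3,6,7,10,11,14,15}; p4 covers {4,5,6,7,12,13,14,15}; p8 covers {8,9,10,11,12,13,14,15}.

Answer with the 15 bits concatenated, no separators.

101000000110110

Place data at non-parity positions: p1 p2 1 p4 0 0 0 p8 0 1 1 0 1 1 0
p1 (pos 1,3,5,7,9,11,13,15): XOR of data positions = 1⊕0⊕0⊕0⊕1⊕1⊕0 = 1
p2 (pos 2,3,6,7,10,11,14,15): XOR of data positions = 1⊕0⊕0⊕1⊕1⊕1⊕0 = 0
p4 (pos 4,5,6,7,12,13,14,15): XOR of data positions = 0⊕0⊕0⊕0⊕1⊕1⊕0 = 0
p8 (pos 8,9,10,11,12,13,14,15): XOR of data positions = 0⊕1⊕1⊕0⊕1⊕1⊕0 = 0
Codeword: 101000000110110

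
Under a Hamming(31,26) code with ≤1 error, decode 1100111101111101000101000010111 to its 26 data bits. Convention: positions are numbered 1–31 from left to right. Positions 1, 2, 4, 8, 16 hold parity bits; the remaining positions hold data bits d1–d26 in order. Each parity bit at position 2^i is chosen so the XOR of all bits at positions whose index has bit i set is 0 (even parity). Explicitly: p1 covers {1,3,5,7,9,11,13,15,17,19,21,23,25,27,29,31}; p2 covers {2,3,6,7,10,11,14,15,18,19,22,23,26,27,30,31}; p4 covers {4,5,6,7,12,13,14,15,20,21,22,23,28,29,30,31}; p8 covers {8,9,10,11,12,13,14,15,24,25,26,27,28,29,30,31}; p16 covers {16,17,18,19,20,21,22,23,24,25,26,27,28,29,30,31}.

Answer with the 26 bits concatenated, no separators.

01110111110000001000010111

s1 (pos 1,3,5,7,9,11,13,15,17,19,21,23,25,27,29,31): 1⊕0⊕1⊕1⊕0⊕1⊕1⊕0⊕0⊕0⊕0⊕0⊕0⊕1⊕1⊕1 = 0
s2 (pos 2,3,6,7,10,11,14,15,18,19,22,23,26,27,30,31): 1⊕0⊕1⊕1⊕1⊕1⊕1⊕0⊕0⊕0⊕1⊕0⊕0⊕1⊕1⊕1 = 0
s4 (pos 4,5,6,7,12,13,14,15,20,21,22,23,28,29,30,31): 0⊕1⊕1⊕1⊕1⊕1⊕1⊕0⊕1⊕0⊕1⊕0⊕0⊕1⊕1⊕1 = 1
s8 (pos 8,9,10,11,12,13,14,15,24,25,26,27,28,29,30,31): 1⊕0⊕1⊕1⊕1⊕1⊕1⊕0⊕0⊕0⊕0⊕1⊕0⊕1⊕1⊕1 = 0
s16 (pos 16,17,18,19,20,21,22,23,24,25,26,27,28,29,30,31): 1⊕0⊕0⊕0⊕1⊕0⊕1⊕0⊕0⊕0⊕0⊕1⊕0⊕1⊕1⊕1 = 1
Syndrome s16…s1 = 10100 → error at position 20.
Flip position 20: 1100111101111101000101000010111 → 1100111101111101000001000010111
Read data bits from positions 3,5,6,7,9,10,11,12,13,14,15,17,18,19,20,21,22,23,24,25,26,27,28,29,30,31: 01110111110000001000010111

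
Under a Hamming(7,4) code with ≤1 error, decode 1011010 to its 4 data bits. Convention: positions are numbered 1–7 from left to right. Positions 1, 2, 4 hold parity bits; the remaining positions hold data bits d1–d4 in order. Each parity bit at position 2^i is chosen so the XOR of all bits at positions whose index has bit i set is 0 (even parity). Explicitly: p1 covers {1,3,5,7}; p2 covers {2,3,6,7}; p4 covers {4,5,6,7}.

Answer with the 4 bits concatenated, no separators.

s1 (pos 1,3,5,7): 1⊕1⊕0⊕0 = 0
s2 (pos 2,3,6,7): 0⊕1⊕1⊕0 = 0
s4 (pos 4,5,6,7): 1⊕0⊕1⊕0 = 0
Syndrome s4…s1 = 000 → no error.
Read data bits from positions 3,5,6,7: 1010

1010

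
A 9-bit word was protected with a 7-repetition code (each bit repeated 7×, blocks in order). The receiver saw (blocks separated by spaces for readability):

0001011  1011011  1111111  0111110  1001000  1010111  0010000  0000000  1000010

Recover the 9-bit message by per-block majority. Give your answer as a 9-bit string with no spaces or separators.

Block 1 (0001011): 3 ones → 0
Block 2 (1011011): 5 ones → 1
Block 3 (1111111): 7 ones → 1
Block 4 (0111110): 5 ones → 1
Block 5 (1001000): 2 ones → 0
Block 6 (1010111): 5 ones → 1
Block 7 (0010000): 1 one → 0
Block 8 (0000000): 0 ones → 0
Block 9 (1000010): 2 ones → 0

011101000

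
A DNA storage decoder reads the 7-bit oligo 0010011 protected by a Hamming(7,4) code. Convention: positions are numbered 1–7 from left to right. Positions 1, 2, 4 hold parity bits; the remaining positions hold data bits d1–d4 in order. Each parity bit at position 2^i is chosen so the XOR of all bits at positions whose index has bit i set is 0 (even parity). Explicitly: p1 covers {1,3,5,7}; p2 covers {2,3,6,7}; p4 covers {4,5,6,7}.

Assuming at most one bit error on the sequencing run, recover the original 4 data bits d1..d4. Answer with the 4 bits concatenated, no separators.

1011

s1 (pos 1,3,5,7): 0⊕1⊕0⊕1 = 0
s2 (pos 2,3,6,7): 0⊕1⊕1⊕1 = 1
s4 (pos 4,5,6,7): 0⊕0⊕1⊕1 = 0
Syndrome s4…s1 = 010 → error at position 2.
Flip position 2: 0010011 → 0110011
Read data bits from positions 3,5,6,7: 1011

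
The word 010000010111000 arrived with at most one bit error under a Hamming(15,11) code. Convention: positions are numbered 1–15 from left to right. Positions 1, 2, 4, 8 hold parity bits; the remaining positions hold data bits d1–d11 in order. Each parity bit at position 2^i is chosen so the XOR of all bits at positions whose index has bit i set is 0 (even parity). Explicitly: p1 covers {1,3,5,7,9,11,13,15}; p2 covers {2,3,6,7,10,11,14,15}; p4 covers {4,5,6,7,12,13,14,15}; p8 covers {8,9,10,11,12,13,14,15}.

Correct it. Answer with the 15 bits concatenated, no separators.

010000110111000

s1 (pos 1,3,5,7,9,11,13,15): 0⊕0⊕0⊕0⊕0⊕1⊕0⊕0 = 1
s2 (pos 2,3,6,7,10,11,14,15): 1⊕0⊕0⊕0⊕1⊕1⊕0⊕0 = 1
s4 (pos 4,5,6,7,12,13,14,15): 0⊕0⊕0⊕0⊕1⊕0⊕0⊕0 = 1
s8 (pos 8,9,10,11,12,13,14,15): 1⊕0⊕1⊕1⊕1⊕0⊕0⊕0 = 0
Syndrome s8…s1 = 0111 → error at position 7.
Flip position 7: 010000010111000 → 010000110111000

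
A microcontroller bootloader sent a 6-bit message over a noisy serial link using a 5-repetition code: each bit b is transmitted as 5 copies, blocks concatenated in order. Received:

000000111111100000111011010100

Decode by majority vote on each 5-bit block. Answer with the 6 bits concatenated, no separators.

Block 1 (00000): 0 ones → 0
Block 2 (01111): 4 ones → 1
Block 3 (11100): 3 ones → 1
Block 4 (00011): 2 ones → 0
Block 5 (10110): 3 ones → 1
Block 6 (10100): 2 ones → 0

011010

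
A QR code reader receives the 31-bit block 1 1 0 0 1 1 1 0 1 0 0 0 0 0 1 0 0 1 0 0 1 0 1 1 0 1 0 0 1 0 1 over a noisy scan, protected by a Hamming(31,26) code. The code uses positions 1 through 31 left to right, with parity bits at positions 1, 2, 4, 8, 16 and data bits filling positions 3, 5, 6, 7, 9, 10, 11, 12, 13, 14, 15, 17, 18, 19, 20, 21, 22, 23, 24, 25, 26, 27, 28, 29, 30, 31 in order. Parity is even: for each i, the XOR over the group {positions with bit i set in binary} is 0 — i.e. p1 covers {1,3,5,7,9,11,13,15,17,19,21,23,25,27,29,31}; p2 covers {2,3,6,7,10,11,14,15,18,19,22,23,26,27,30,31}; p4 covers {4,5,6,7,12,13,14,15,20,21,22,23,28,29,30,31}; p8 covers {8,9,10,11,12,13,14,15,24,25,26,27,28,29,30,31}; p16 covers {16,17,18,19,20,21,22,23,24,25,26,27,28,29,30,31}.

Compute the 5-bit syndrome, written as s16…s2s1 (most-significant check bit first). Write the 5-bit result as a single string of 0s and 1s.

10001

s1 (pos 1,3,5,7,9,11,13,15,17,19,21,23,25,27,29,31): 1⊕0⊕1⊕1⊕1⊕0⊕0⊕1⊕0⊕0⊕1⊕1⊕0⊕0⊕1⊕1 = 1
s2 (pos 2,3,6,7,10,11,14,15,18,19,22,23,26,27,30,31): 1⊕0⊕1⊕1⊕0⊕0⊕0⊕1⊕1⊕0⊕0⊕1⊕1⊕0⊕0⊕1 = 0
s4 (pos 4,5,6,7,12,13,14,15,20,21,22,23,28,29,30,31): 0⊕1⊕1⊕1⊕0⊕0⊕0⊕1⊕0⊕1⊕0⊕1⊕0⊕1⊕0⊕1 = 0
s8 (pos 8,9,10,11,12,13,14,15,24,25,26,27,28,29,30,31): 0⊕1⊕0⊕0⊕0⊕0⊕0⊕1⊕1⊕0⊕1⊕0⊕0⊕1⊕0⊕1 = 0
s16 (pos 16,17,18,19,20,21,22,23,24,25,26,27,28,29,30,31): 0⊕0⊕1⊕0⊕0⊕1⊕0⊕1⊕1⊕0⊕1⊕0⊕0⊕1⊕0⊕1 = 1
Syndrome s16…s1 = 10001 → error at position 17.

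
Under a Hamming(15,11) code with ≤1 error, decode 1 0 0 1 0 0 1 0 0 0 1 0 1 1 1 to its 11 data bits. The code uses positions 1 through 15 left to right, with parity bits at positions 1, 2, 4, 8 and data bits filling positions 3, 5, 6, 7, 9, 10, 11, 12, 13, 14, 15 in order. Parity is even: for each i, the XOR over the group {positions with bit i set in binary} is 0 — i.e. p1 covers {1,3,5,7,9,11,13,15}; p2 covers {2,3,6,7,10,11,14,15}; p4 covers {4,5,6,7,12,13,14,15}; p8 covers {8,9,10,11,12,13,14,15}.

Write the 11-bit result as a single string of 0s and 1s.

s1 (pos 1,3,5,7,9,11,13,15): 1⊕0⊕0⊕1⊕0⊕1⊕1⊕1 = 1
s2 (pos 2,3,6,7,10,11,14,15): 0⊕0⊕0⊕1⊕0⊕1⊕1⊕1 = 0
s4 (pos 4,5,6,7,12,13,14,15): 1⊕0⊕0⊕1⊕0⊕1⊕1⊕1 = 1
s8 (pos 8,9,10,11,12,13,14,15): 0⊕0⊕0⊕1⊕0⊕1⊕1⊕1 = 0
Syndrome s8…s1 = 0101 → error at position 5.
Flip position 5: 100100100010111 → 100110100010111
Read data bits from positions 3,5,6,7,9,10,11,12,13,14,15: 01010010111

01010010111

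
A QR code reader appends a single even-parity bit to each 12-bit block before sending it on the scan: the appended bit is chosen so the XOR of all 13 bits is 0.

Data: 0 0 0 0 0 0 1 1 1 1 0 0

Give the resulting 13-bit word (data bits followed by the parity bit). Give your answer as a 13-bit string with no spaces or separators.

XOR of the 12 data bits: 0⊕0⊕0⊕0⊕0⊕0⊕1⊕1⊕1⊕1⊕0⊕0 = 0
Parity bit = 0 (so all 13 bits XOR to 0).

0000001111000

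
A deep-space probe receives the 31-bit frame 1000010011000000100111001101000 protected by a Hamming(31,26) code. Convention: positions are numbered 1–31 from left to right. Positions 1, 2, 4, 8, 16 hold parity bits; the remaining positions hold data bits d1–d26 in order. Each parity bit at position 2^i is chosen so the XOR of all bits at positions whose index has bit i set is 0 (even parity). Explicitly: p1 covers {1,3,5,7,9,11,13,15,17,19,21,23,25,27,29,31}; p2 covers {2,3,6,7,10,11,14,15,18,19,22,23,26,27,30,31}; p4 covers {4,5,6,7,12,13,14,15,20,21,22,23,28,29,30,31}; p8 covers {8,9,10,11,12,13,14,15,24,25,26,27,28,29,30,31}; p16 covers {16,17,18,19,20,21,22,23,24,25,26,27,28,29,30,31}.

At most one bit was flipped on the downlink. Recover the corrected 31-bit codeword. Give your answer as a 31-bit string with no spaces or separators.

s1 (pos 1,3,5,7,9,11,13,15,17,19,21,23,25,27,29,31): 1⊕0⊕0⊕0⊕1⊕0⊕0⊕0⊕1⊕0⊕1⊕0⊕1⊕0⊕0⊕0 = 1
s2 (pos 2,3,6,7,10,11,14,15,18,19,22,23,26,27,30,31): 0⊕0⊕1⊕0⊕1⊕0⊕0⊕0⊕0⊕0⊕1⊕0⊕1⊕0⊕0⊕0 = 0
s4 (pos 4,5,6,7,12,13,14,15,20,21,22,23,28,29,30,31): 0⊕0⊕1⊕0⊕0⊕0⊕0⊕0⊕1⊕1⊕1⊕0⊕1⊕0⊕0⊕0 = 1
s8 (pos 8,9,10,11,12,13,14,15,24,25,26,27,28,29,30,31): 0⊕1⊕1⊕0⊕0⊕0⊕0⊕0⊕0⊕1⊕1⊕0⊕1⊕0⊕0⊕0 = 1
s16 (pos 16,17,18,19,20,21,22,23,24,25,26,27,28,29,30,31): 0⊕1⊕0⊕0⊕1⊕1⊕1⊕0⊕0⊕1⊕1⊕0⊕1⊕0⊕0⊕0 = 1
Syndrome s16…s1 = 11101 → error at position 29.
Flip position 29: 1000010011000000100111001101000 → 1000010011000000100111001101100

1000010011000000100111001101100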